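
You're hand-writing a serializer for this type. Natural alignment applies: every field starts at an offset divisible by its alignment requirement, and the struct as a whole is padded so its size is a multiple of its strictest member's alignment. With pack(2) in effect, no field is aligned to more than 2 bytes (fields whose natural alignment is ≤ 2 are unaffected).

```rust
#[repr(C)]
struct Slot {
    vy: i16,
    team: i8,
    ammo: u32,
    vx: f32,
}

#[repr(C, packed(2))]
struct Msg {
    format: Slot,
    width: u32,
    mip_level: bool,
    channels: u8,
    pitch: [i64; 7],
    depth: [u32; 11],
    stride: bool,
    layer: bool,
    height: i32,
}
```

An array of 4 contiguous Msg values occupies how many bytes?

Slot: vy at 0 (size 2, align 2) → ends 2; team at 2 (size 1, align 1) → ends 3; pad 1 to align 4 for ammo; ammo at 4 (size 4, align 4) → ends 8; vx at 8 (size 4, align 4) → ends 12; total 12 bytes, alignment 4
format at 0 (size 12, align 2) → ends 12
width at 12 (size 4, align 2) → ends 16
mip_level at 16 (size 1, align 1) → ends 17
channels at 17 (size 1, align 1) → ends 18
pitch at 18 (size 56, align 2) → ends 74
depth at 74 (size 44, align 2) → ends 118
stride at 118 (size 1, align 1) → ends 119
layer at 119 (size 1, align 1) → ends 120
height at 120 (size 4, align 2) → ends 124
total 124 bytes, alignment 2
array of 4: 4 × 124 = 496

496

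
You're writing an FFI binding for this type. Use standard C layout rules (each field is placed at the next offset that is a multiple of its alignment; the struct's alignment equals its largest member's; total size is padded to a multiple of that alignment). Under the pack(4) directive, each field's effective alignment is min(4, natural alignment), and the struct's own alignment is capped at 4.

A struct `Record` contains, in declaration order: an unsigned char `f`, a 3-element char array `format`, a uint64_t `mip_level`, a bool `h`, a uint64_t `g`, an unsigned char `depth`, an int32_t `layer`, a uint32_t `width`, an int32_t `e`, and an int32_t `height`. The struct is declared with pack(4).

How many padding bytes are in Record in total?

0..1  f  (1B, 1-aligned)
1..4  format  (3B, 1-aligned)
4..12  mip_level  (8B, 4-aligned)
12..13  h  (1B, 1-aligned)
13..16  -- padding (3B)
16..24  g  (8B, 4-aligned)
24..25  depth  (1B, 1-aligned)
25..28  -- padding (3B)
28..32  layer  (4B, 4-aligned)
32..36  width  (4B, 4-aligned)
36..40  e  (4B, 4-aligned)
40..44  height  (4B, 4-aligned)
sizeof = 44, alignof = 4
data bytes 38, size 44 → padding 6

6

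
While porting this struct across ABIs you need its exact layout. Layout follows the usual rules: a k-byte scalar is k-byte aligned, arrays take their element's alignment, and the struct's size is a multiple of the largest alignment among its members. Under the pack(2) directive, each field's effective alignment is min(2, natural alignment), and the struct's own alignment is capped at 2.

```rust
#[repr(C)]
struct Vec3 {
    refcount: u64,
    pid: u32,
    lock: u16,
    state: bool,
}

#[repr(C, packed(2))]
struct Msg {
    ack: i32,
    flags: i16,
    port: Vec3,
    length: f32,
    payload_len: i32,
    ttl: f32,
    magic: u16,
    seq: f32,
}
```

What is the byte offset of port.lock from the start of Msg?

Vec3: @0: refcount [8B, align 8] → 8; @8: pid [4B, align 4] → 12; @12: lock [2B, align 2] → 14; @14: state [1B, align 1] → 15; +1 tail pad (align 8); size 16, align 8
@0: ack [4B, align 2] → 4
@4: flags [2B, align 2] → 6
@6: port [16B, align 2] → 22
within Vec3: lock at 12
6 + 12 = 18

18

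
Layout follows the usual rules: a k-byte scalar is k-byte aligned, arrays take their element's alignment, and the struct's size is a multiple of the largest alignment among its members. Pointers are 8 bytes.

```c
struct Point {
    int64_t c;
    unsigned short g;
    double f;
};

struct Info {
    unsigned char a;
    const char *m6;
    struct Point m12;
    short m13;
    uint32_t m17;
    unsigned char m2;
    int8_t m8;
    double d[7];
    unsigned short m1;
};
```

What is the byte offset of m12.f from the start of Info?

Point: c at 0 (size 8, align 8) → ends 8; g at 8 (size 2, align 2) → ends 10; pad 6 to align 8 for f; f at 16 (size 8, align 8) → ends 24; total 24 bytes, alignment 8
a at 0 (size 1, align 1) → ends 1
pad 7 to align 8 for m6
m6 at 8 (size 8, align 8) → ends 16
m12 at 16 (size 24, align 8) → ends 40
within Point: f at 16
16 + 16 = 32

32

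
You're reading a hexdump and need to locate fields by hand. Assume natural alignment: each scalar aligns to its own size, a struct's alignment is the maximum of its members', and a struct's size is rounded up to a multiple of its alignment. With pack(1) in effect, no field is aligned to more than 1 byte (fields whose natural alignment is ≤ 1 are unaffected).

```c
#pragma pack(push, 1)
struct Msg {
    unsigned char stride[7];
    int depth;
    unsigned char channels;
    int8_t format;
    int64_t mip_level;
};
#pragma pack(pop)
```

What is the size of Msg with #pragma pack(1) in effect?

21

@0: stride [7B, align 1] → 7
@7: depth [4B, align 1] → 11
@11: channels [1B, align 1] → 12
@12: format [1B, align 1] → 13
@13: mip_level [8B, align 1] → 21
size 21, align 1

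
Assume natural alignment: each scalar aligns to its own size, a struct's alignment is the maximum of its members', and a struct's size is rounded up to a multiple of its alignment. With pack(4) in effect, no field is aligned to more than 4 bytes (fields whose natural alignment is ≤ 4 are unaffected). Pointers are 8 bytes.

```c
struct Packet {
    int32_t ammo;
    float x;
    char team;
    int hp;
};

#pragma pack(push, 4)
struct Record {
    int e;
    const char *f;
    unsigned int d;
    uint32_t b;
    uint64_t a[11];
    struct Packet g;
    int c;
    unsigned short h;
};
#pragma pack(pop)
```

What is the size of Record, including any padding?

132 bytes

Packet: ammo at 0 (size 4, align 4) → ends 4; x at 4 (size 4, align 4) → ends 8; team at 8 (size 1, align 1) → ends 9; pad 3 to align 4 for hp; hp at 12 (size 4, align 4) → ends 16; total 16 bytes, alignment 4
e at 0 (size 4, align 4) → ends 4
f at 4 (size 8, align 4) → ends 12
d at 12 (size 4, align 4) → ends 16
b at 16 (size 4, align 4) → ends 20
a at 20 (size 88, align 4) → ends 108
g at 108 (size 16, align 4) → ends 124
c at 124 (size 4, align 4) → ends 128
h at 128 (size 2, align 2) → ends 130
tail pad 2 to reach multiple of 4
total 132 bytes, alignment 4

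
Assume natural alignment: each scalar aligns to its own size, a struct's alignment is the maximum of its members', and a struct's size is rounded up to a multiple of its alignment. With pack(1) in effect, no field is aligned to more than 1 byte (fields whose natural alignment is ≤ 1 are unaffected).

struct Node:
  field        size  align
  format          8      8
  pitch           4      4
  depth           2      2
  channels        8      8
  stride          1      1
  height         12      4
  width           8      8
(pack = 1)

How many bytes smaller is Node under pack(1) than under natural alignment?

5

natural layout:
  format at 0 (size 8, align 8) → ends 8
  pitch at 8 (size 4, align 4) → ends 12
  depth at 12 (size 2, align 2) → ends 14
  pad 2 to align 8 for channels
  channels at 16 (size 8, align 8) → ends 24
  stride at 24 (size 1, align 1) → ends 25
  pad 3 to align 4 for height
  height at 28 (size 12, align 4) → ends 40
  width at 40 (size 8, align 8) → ends 48
  total 48 bytes, alignment 8
packed(1) layout:
  format at 0 (size 8, align 1) → ends 8
  pitch at 8 (size 4, align 1) → ends 12
  depth at 12 (size 2, align 1) → ends 14
  channels at 14 (size 8, align 1) → ends 22
  stride at 22 (size 1, align 1) → ends 23
  height at 23 (size 12, align 1) → ends 35
  width at 35 (size 8, align 1) → ends 43
  total 43 bytes, alignment 1
48 − 43 = 5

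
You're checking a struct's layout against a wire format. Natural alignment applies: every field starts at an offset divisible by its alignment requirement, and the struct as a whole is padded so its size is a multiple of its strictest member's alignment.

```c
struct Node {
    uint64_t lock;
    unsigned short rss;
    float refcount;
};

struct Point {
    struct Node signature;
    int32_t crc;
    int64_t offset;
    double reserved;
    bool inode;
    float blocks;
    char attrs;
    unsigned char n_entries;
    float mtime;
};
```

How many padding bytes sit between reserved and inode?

Node: @0: lock [8B, align 8] → 8; @8: rss [2B, align 2] → 10; +2 pad (align 4); @12: refcount [4B, align 4] → 16; size 16, align 8
@0: signature [16B, align 8] → 16
@16: crc [4B, align 4] → 20
+4 pad (align 8)
@24: offset [8B, align 8] → 32
@32: reserved [8B, align 8] → 40
@40: inode [1B, align 1] → 41

0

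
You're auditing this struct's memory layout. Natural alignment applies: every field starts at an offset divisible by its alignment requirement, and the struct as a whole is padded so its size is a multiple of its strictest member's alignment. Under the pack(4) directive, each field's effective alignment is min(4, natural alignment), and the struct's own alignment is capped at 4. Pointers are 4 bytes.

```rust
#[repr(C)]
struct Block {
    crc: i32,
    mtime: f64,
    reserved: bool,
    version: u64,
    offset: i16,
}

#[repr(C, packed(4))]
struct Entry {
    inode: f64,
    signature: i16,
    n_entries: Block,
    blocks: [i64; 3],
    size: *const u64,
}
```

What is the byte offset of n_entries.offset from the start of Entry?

Block: @0: crc [4B, align 4] → 4; +4 pad (align 8); @8: mtime [8B, align 8] → 16; @16: reserved [1B, align 1] → 17; +7 pad (align 8); @24: version [8B, align 8] → 32; @32: offset [2B, align 2] → 34; +6 tail pad (align 8); size 40, align 8
@0: inode [8B, align 4] → 8
@8: signature [2B, align 2] → 10
+2 pad (align 4)
@12: n_entries [40B, align 4] → 52
within Block: offset at 32
12 + 32 = 44

44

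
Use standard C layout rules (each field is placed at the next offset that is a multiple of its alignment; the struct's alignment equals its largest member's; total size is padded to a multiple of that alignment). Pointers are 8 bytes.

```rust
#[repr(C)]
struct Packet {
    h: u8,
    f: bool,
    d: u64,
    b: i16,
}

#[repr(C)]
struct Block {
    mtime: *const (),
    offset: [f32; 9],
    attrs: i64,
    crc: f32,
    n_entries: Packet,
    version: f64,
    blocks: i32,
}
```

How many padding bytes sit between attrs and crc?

Packet: h at 0 (size 1, align 1) → ends 1; f at 1 (size 1, align 1) → ends 2; pad 6 to align 8 for d; d at 8 (size 8, align 8) → ends 16; b at 16 (size 2, align 2) → ends 18; tail pad 6 to reach multiple of 8; total 24 bytes, alignment 8
mtime at 0 (size 8, align 8) → ends 8
offset at 8 (size 36, align 4) → ends 44
pad 4 to align 8 for attrs
attrs at 48 (size 8, align 8) → ends 56
crc at 56 (size 4, align 4) → ends 60

0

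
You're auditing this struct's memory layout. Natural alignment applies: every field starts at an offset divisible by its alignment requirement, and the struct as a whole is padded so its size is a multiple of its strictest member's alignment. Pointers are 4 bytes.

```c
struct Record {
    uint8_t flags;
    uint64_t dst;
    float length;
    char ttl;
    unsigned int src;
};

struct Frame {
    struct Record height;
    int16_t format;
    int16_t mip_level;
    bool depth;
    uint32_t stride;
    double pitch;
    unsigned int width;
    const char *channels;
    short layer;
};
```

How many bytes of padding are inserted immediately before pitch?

Record: @0: flags [1B, align 1] → 1; +7 pad (align 8); @8: dst [8B, align 8] → 16; @16: length [4B, align 4] → 20; @20: ttl [1B, align 1] → 21; +3 pad (align 4); @24: src [4B, align 4] → 28; +4 tail pad (align 8); size 32, align 8
@0: height [32B, align 8] → 32
@32: format [2B, align 2] → 34
@34: mip_level [2B, align 2] → 36
@36: depth [1B, align 1] → 37
+3 pad (align 4)
@40: stride [4B, align 4] → 44
+4 pad (align 8)
@48: pitch [8B, align 8] → 56

4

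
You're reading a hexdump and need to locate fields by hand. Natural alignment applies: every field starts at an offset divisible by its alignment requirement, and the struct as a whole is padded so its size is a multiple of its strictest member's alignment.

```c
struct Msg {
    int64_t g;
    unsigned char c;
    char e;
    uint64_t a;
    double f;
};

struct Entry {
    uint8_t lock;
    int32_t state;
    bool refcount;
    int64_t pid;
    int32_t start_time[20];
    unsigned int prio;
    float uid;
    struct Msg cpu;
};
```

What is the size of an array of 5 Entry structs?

720

Msg: 0..8  g  (8B, 8-aligned); 8..9  c  (1B, 1-aligned); 9..10  e  (1B, 1-aligned); 10..16  -- padding (6B); 16..24  a  (8B, 8-aligned); 24..32  f  (8B, 8-aligned); sizeof = 32, alignof = 8
0..1  lock  (1B, 1-aligned)
1..4  -- padding (3B)
4..8  state  (4B, 4-aligned)
8..9  refcount  (1B, 1-aligned)
9..16  -- padding (7B)
16..24  pid  (8B, 8-aligned)
24..104  start_time  (80B, 4-aligned)
104..108  prio  (4B, 4-aligned)
108..112  uid  (4B, 4-aligned)
112..144  cpu  (32B, 8-aligned)
sizeof = 144, alignof = 8
array of 5: 5 × 144 = 720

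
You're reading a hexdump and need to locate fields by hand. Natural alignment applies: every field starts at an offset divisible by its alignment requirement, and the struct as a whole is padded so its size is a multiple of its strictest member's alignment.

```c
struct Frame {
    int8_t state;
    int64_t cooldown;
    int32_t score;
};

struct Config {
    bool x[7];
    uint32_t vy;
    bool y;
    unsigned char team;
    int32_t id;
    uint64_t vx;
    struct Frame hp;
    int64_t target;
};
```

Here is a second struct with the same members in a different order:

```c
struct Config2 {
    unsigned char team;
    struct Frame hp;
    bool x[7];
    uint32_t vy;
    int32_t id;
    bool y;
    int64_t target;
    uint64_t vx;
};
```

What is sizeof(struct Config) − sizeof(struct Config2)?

Frame: 0..1  state  (1B, 1-aligned); 1..8  -- padding (7B); 8..16  cooldown  (8B, 8-aligned); 16..20  score  (4B, 4-aligned); 20..24  -- tail padding (4B); sizeof = 24, alignof = 8
0..7  x  (7B, 1-aligned)
7..8  -- padding (1B)
8..12  vy  (4B, 4-aligned)
12..13  y  (1B, 1-aligned)
13..14  team  (1B, 1-aligned)
14..16  -- padding (2B)
16..20  id  (4B, 4-aligned)
20..24  -- padding (4B)
24..32  vx  (8B, 8-aligned)
32..56  hp  (24B, 8-aligned)
56..64  target  (8B, 8-aligned)
sizeof = 64, alignof = 8
— Config2 —
0..1  team  (1B, 1-aligned)
1..8  -- padding (7B)
8..32  hp  (24B, 8-aligned)
32..39  x  (7B, 1-aligned)
39..40  -- padding (1B)
40..44  vy  (4B, 4-aligned)
44..48  id  (4B, 4-aligned)
48..49  y  (1B, 1-aligned)
49..56  -- padding (7B)
56..64  target  (8B, 8-aligned)
64..72  vx  (8B, 8-aligned)
sizeof = 72, alignof = 8
64 − 72 = -8

-8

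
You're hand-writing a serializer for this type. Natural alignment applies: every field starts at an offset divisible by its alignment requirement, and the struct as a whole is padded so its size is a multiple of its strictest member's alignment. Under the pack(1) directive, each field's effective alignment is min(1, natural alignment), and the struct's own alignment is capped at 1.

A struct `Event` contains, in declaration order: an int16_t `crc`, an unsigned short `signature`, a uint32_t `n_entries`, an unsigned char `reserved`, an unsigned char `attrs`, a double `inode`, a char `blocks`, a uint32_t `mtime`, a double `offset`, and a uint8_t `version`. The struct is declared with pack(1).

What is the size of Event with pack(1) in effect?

crc at 0 (size 2, align 1) → ends 2
signature at 2 (size 2, align 1) → ends 4
n_entries at 4 (size 4, align 1) → ends 8
reserved at 8 (size 1, align 1) → ends 9
attrs at 9 (size 1, align 1) → ends 10
inode at 10 (size 8, align 1) → ends 18
blocks at 18 (size 1, align 1) → ends 19
mtime at 19 (size 4, align 1) → ends 23
offset at 23 (size 8, align 1) → ends 31
version at 31 (size 1, align 1) → ends 32
total 32 bytes, alignment 1

32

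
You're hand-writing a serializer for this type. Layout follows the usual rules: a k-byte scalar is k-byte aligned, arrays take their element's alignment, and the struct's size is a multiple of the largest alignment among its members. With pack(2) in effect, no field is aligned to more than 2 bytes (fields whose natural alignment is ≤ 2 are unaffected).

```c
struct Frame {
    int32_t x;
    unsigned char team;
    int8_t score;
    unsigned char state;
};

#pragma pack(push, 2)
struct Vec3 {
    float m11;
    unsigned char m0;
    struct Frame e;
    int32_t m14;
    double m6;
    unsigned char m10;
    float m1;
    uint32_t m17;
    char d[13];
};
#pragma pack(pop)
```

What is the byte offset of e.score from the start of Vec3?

11

Frame: @0: x [4B, align 4] → 4; @4: team [1B, align 1] → 5; @5: score [1B, align 1] → 6; @6: state [1B, align 1] → 7; +1 tail pad (align 4); size 8, align 4
@0: m11 [4B, align 2] → 4
@4: m0 [1B, align 1] → 5
+1 pad (align 2)
@6: e [8B, align 2] → 14
within Frame: score at 5
6 + 5 = 11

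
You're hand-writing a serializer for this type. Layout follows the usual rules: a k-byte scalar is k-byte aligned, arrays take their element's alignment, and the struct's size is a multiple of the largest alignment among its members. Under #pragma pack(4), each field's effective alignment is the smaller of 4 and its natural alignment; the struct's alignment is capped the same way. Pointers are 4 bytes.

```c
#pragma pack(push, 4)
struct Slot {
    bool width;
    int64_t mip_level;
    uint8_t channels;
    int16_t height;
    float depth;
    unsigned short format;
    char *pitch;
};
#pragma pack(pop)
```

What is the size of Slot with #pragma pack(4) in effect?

0..1  width  (1B, 1-aligned)
1..4  -- padding (3B)
4..12  mip_level  (8B, 4-aligned)
12..13  channels  (1B, 1-aligned)
13..14  -- padding (1B)
14..16  height  (2B, 2-aligned)
16..20  depth  (4B, 4-aligned)
20..22  format  (2B, 2-aligned)
22..24  -- padding (2B)
24..28  pitch  (4B, 4-aligned)
sizeof = 28, alignof = 4

28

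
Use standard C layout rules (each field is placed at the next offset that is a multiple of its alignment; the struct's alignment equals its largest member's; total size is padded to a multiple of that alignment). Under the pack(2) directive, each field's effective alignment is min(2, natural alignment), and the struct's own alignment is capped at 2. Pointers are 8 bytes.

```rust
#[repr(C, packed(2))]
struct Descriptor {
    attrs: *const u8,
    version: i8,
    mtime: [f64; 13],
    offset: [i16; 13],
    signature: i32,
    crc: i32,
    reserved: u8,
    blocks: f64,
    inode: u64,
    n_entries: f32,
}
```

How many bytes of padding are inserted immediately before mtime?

1

@0: attrs [8B, align 2] → 8
@8: version [1B, align 1] → 9
+1 pad (align 2)
@10: mtime [104B, align 2] → 114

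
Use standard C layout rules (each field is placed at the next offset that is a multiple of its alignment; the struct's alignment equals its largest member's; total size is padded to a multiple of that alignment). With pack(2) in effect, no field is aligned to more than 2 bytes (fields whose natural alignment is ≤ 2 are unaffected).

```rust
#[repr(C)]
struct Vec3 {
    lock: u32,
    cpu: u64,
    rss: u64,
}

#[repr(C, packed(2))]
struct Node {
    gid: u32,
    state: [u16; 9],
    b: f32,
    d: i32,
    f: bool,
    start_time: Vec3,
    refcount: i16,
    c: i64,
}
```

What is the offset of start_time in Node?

Vec3: 0..4  lock  (4B, 4-aligned); 4..8  -- padding (4B); 8..16  cpu  (8B, 8-aligned); 16..24  rss  (8B, 8-aligned); sizeof = 24, alignof = 8
0..4  gid  (4B, 2-aligned)
4..22  state  (18B, 2-aligned)
22..26  b  (4B, 2-aligned)
26..30  d  (4B, 2-aligned)
30..31  f  (1B, 1-aligned)
31..32  -- padding (1B)
32..56  start_time  (24B, 2-aligned)

32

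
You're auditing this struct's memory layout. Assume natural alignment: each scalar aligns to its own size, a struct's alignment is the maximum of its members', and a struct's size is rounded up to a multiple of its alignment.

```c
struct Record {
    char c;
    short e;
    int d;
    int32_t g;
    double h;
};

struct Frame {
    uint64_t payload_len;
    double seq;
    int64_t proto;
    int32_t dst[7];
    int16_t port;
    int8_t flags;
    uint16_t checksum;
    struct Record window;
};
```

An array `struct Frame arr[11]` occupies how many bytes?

Record: @0: c [1B, align 1] → 1; +1 pad (align 2); @2: e [2B, align 2] → 4; @4: d [4B, align 4] → 8; @8: g [4B, align 4] → 12; +4 pad (align 8); @16: h [8B, align 8] → 24; size 24, align 8
@0: payload_len [8B, align 8] → 8
@8: seq [8B, align 8] → 16
@16: proto [8B, align 8] → 24
@24: dst [28B, align 4] → 52
@52: port [2B, align 2] → 54
@54: flags [1B, align 1] → 55
+1 pad (align 2)
@56: checksum [2B, align 2] → 58
+6 pad (align 8)
@64: window [24B, align 8] → 88
size 88, align 8
array of 11: 11 × 88 = 968

968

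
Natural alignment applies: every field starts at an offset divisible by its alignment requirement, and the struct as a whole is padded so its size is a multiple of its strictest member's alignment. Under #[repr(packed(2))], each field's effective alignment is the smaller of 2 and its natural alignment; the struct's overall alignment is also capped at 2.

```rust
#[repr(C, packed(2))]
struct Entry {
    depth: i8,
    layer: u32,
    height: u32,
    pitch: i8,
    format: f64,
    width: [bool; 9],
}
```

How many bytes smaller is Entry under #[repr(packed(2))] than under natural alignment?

natural layout:
  0..1  depth  (1B, 1-aligned)
  1..4  -- padding (3B)
  4..8  layer  (4B, 4-aligned)
  8..12  height  (4B, 4-aligned)
  12..13  pitch  (1B, 1-aligned)
  13..16  -- padding (3B)
  16..24  format  (8B, 8-aligned)
  24..33  width  (9B, 1-aligned)
  33..40  -- tail padding (7B)
  sizeof = 40, alignof = 8
packed(2) layout:
  0..1  depth  (1B, 1-aligned)
  1..2  -- padding (1B)
  2..6  layer  (4B, 2-aligned)
  6..10  height  (4B, 2-aligned)
  10..11  pitch  (1B, 1-aligned)
  11..12  -- padding (1B)
  12..20  format  (8B, 2-aligned)
  20..29  width  (9B, 1-aligned)
  29..30  -- tail padding (1B)
  sizeof = 30, alignof = 2
40 − 30 = 10

10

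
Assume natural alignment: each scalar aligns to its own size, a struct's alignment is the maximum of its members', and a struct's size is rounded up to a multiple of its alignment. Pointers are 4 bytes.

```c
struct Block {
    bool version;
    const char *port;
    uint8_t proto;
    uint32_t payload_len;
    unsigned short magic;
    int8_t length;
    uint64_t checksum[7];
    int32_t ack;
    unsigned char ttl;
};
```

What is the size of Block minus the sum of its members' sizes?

0..1  version  (1B, 1-aligned)
1..4  -- padding (3B)
4..8  port  (4B, 4-aligned)
8..9  proto  (1B, 1-aligned)
9..12  -- padding (3B)
12..16  payload_len  (4B, 4-aligned)
16..18  magic  (2B, 2-aligned)
18..19  length  (1B, 1-aligned)
19..24  -- padding (5B)
24..80  checksum  (56B, 8-aligned)
80..84  ack  (4B, 4-aligned)
84..85  ttl  (1B, 1-aligned)
85..88  -- tail padding (3B)
sizeof = 88, alignof = 8
data bytes 74, size 88 → padding 14

14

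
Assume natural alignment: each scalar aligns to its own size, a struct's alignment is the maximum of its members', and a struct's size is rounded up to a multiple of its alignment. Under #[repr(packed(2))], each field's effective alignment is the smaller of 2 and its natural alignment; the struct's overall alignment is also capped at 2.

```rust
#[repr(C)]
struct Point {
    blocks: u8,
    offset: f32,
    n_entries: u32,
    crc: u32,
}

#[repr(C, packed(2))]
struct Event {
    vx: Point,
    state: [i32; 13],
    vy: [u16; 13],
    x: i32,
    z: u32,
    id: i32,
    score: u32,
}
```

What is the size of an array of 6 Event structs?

Point: 0..1  blocks  (1B, 1-aligned); 1..4  -- padding (3B); 4..8  offset  (4B, 4-aligned); 8..12  n_entries  (4B, 4-aligned); 12..16  crc  (4B, 4-aligned); sizeof = 16, alignof = 4
0..16  vx  (16B, 2-aligned)
16..68  state  (52B, 2-aligned)
68..94  vy  (26B, 2-aligned)
94..98  x  (4B, 2-aligned)
98..102  z  (4B, 2-aligned)
102..106  id  (4B, 2-aligned)
106..110  score  (4B, 2-aligned)
sizeof = 110, alignof = 2
array of 6: 6 × 110 = 660

660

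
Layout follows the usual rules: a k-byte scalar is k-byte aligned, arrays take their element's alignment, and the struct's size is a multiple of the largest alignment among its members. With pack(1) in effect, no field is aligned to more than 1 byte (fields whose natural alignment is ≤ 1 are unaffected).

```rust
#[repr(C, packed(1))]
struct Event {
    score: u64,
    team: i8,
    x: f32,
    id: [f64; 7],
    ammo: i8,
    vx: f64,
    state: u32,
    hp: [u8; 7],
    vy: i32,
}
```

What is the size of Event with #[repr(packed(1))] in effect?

93

@0: score [8B, align 1] → 8
@8: team [1B, align 1] → 9
@9: x [4B, align 1] → 13
@13: id [56B, align 1] → 69
@69: ammo [1B, align 1] → 70
@70: vx [8B, align 1] → 78
@78: state [4B, align 1] → 82
@82: hp [7B, align 1] → 89
@89: vy [4B, align 1] → 93
size 93, align 1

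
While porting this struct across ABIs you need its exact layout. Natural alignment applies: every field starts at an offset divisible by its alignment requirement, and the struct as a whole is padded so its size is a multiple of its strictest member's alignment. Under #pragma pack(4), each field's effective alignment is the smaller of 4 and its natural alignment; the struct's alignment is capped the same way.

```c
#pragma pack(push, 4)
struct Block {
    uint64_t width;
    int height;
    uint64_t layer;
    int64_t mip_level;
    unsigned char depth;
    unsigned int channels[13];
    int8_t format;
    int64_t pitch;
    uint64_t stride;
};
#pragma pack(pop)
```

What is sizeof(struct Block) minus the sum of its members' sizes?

6

width at 0 (size 8, align 4) → ends 8
height at 8 (size 4, align 4) → ends 12
layer at 12 (size 8, align 4) → ends 20
mip_level at 20 (size 8, align 4) → ends 28
depth at 28 (size 1, align 1) → ends 29
pad 3 to align 4 for channels
channels at 32 (size 52, align 4) → ends 84
format at 84 (size 1, align 1) → ends 85
pad 3 to align 4 for pitch
pitch at 88 (size 8, align 4) → ends 96
stride at 96 (size 8, align 4) → ends 104
total 104 bytes, alignment 4
data bytes 98, size 104 → padding 6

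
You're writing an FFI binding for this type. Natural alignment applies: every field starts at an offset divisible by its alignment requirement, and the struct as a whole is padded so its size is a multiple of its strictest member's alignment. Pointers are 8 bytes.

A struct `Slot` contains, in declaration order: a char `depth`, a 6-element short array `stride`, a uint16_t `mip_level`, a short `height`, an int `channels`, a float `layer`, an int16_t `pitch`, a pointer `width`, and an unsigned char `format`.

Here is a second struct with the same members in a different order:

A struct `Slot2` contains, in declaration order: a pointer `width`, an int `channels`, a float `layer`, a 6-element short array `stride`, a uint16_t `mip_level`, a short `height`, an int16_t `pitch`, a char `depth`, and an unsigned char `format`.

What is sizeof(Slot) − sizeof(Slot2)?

8

depth at 0 (size 1, align 1) → ends 1
pad 1 to align 2 for stride
stride at 2 (size 12, align 2) → ends 14
mip_level at 14 (size 2, align 2) → ends 16
height at 16 (size 2, align 2) → ends 18
pad 2 to align 4 for channels
channels at 20 (size 4, align 4) → ends 24
layer at 24 (size 4, align 4) → ends 28
pitch at 28 (size 2, align 2) → ends 30
pad 2 to align 8 for width
width at 32 (size 8, align 8) → ends 40
format at 40 (size 1, align 1) → ends 41
tail pad 7 to reach multiple of 8
total 48 bytes, alignment 8
— Slot2 —
width at 0 (size 8, align 8) → ends 8
channels at 8 (size 4, align 4) → ends 12
layer at 12 (size 4, align 4) → ends 16
stride at 16 (size 12, align 2) → ends 28
mip_level at 28 (size 2, align 2) → ends 30
height at 30 (size 2, align 2) → ends 32
pitch at 32 (size 2, align 2) → ends 34
depth at 34 (size 1, align 1) → ends 35
format at 35 (size 1, align 1) → ends 36
tail pad 4 to reach multiple of 8
total 40 bytes, alignment 8
48 − 40 = 8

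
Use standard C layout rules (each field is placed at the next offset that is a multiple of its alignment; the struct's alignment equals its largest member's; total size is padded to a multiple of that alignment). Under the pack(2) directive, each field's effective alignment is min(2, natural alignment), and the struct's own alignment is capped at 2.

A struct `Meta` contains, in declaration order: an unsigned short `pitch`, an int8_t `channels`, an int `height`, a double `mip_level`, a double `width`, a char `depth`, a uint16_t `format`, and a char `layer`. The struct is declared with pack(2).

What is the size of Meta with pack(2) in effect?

0..2  pitch  (2B, 2-aligned)
2..3  channels  (1B, 1-aligned)
3..4  -- padding (1B)
4..8  height  (4B, 2-aligned)
8..16  mip_level  (8B, 2-aligned)
16..24  width  (8B, 2-aligned)
24..25  depth  (1B, 1-aligned)
25..26  -- padding (1B)
26..28  format  (2B, 2-aligned)
28..29  layer  (1B, 1-aligned)
29..30  -- tail padding (1B)
sizeof = 30, alignof = 2

30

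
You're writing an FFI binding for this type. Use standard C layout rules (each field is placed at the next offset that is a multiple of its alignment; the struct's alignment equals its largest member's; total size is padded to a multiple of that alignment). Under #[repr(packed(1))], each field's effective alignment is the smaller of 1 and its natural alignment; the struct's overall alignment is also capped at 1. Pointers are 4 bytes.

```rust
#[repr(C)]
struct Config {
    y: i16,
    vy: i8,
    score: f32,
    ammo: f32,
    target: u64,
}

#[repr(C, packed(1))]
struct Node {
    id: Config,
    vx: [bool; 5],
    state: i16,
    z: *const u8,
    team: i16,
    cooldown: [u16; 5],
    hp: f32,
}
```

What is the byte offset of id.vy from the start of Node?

Config: @0: y [2B, align 2] → 2; @2: vy [1B, align 1] → 3; +1 pad (align 4); @4: score [4B, align 4] → 8; @8: ammo [4B, align 4] → 12; +4 pad (align 8); @16: target [8B, align 8] → 24; size 24, align 8
@0: id [24B, align 1] → 24
within Config: vy at 2
0 + 2 = 2

2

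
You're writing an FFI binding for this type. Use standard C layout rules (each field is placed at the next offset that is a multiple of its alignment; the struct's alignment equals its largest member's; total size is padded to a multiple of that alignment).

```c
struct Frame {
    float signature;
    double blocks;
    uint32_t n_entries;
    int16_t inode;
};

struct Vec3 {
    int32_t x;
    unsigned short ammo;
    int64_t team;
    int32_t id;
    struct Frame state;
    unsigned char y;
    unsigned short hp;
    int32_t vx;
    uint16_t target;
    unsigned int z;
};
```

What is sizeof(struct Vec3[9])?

Frame: @0: signature [4B, align 4] → 4; +4 pad (align 8); @8: blocks [8B, align 8] → 16; @16: n_entries [4B, align 4] → 20; @20: inode [2B, align 2] → 22; +2 tail pad (align 8); size 24, align 8
@0: x [4B, align 4] → 4
@4: ammo [2B, align 2] → 6
+2 pad (align 8)
@8: team [8B, align 8] → 16
@16: id [4B, align 4] → 20
+4 pad (align 8)
@24: state [24B, align 8] → 48
@48: y [1B, align 1] → 49
+1 pad (align 2)
@50: hp [2B, align 2] → 52
@52: vx [4B, align 4] → 56
@56: target [2B, align 2] → 58
+2 pad (align 4)
@60: z [4B, align 4] → 64
size 64, align 8
array of 9: 9 × 64 = 576

576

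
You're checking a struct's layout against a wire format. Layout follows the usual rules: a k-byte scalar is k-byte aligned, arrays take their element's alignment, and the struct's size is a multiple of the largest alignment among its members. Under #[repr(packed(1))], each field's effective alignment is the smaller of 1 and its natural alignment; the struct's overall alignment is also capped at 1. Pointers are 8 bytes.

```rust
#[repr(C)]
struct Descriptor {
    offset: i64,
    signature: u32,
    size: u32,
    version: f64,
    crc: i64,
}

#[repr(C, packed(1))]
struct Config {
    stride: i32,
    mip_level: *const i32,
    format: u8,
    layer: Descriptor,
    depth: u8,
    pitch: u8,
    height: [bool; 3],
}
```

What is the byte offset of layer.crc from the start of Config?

Descriptor: 0..8  offset  (8B, 8-aligned); 8..12  signature  (4B, 4-aligned); 12..16  size  (4B, 4-aligned); 16..24  version  (8B, 8-aligned); 24..32  crc  (8B, 8-aligned); sizeof = 32, alignof = 8
0..4  stride  (4B, 1-aligned)
4..12  mip_level  (8B, 1-aligned)
12..13  format  (1B, 1-aligned)
13..45  layer  (32B, 1-aligned)
within Descriptor: crc at 24
13 + 24 = 37

37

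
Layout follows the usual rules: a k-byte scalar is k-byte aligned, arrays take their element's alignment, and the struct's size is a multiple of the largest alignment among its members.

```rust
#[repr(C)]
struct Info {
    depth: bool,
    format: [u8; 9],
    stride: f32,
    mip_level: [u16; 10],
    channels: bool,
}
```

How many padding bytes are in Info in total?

5

depth at 0 (size 1, align 1) → ends 1
format at 1 (size 9, align 1) → ends 10
pad 2 to align 4 for stride
stride at 12 (size 4, align 4) → ends 16
mip_level at 16 (size 20, align 2) → ends 36
channels at 36 (size 1, align 1) → ends 37
tail pad 3 to reach multiple of 4
total 40 bytes, alignment 4
data bytes 35, size 40 → padding 5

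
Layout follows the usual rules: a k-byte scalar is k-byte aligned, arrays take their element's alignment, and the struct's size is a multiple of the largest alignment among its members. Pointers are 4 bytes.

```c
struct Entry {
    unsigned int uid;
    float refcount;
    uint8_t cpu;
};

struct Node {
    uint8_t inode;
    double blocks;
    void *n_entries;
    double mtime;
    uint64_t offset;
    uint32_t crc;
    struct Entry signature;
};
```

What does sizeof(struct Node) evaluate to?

56 bytes

Entry: 0..4  uid  (4B, 4-aligned); 4..8  refcount  (4B, 4-aligned); 8..9  cpu  (1B, 1-aligned); 9..12  -- tail padding (3B); sizeof = 12, alignof = 4
0..1  inode  (1B, 1-aligned)
1..8  -- padding (7B)
8..16  blocks  (8B, 8-aligned)
16..20  n_entries  (4B, 4-aligned)
20..24  -- padding (4B)
24..32  mtime  (8B, 8-aligned)
32..40  offset  (8B, 8-aligned)
40..44  crc  (4B, 4-aligned)
44..56  signature  (12B, 4-aligned)
sizeof = 56, alignof = 8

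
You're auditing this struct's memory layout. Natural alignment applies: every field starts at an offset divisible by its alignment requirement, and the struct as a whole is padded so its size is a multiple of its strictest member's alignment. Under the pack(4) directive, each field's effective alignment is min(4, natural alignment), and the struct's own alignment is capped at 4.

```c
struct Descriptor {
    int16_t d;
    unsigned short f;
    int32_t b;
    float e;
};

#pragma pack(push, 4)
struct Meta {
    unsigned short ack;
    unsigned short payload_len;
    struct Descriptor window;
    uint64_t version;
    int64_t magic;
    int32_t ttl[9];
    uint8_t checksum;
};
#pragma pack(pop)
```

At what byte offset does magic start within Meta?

Descriptor: d at 0 (size 2, align 2) → ends 2; f at 2 (size 2, align 2) → ends 4; b at 4 (size 4, align 4) → ends 8; e at 8 (size 4, align 4) → ends 12; total 12 bytes, alignment 4
ack at 0 (size 2, align 2) → ends 2
payload_len at 2 (size 2, align 2) → ends 4
window at 4 (size 12, align 4) → ends 16
version at 16 (size 8, align 4) → ends 24
magic at 24 (size 8, align 4) → ends 32

24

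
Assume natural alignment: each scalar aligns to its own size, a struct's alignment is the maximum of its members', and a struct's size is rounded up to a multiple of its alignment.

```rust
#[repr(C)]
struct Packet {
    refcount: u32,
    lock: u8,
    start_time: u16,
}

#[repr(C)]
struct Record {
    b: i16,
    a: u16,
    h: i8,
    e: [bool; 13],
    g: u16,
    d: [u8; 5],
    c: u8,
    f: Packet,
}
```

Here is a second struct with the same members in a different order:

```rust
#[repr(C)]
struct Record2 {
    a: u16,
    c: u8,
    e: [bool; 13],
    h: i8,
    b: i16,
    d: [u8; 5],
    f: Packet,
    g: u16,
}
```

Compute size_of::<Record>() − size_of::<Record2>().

Packet: 0..4  refcount  (4B, 4-aligned); 4..5  lock  (1B, 1-aligned); 5..6  -- padding (1B); 6..8  start_time  (2B, 2-aligned); sizeof = 8, alignof = 4
0..2  b  (2B, 2-aligned)
2..4  a  (2B, 2-aligned)
4..5  h  (1B, 1-aligned)
5..18  e  (13B, 1-aligned)
18..20  g  (2B, 2-aligned)
20..25  d  (5B, 1-aligned)
25..26  c  (1B, 1-aligned)
26..28  -- padding (2B)
28..36  f  (8B, 4-aligned)
sizeof = 36, alignof = 4
— Record2 —
0..2  a  (2B, 2-aligned)
2..3  c  (1B, 1-aligned)
3..16  e  (13B, 1-aligned)
16..17  h  (1B, 1-aligned)
17..18  -- padding (1B)
18..20  b  (2B, 2-aligned)
20..25  d  (5B, 1-aligned)
25..28  -- padding (3B)
28..36  f  (8B, 4-aligned)
36..38  g  (2B, 2-aligned)
38..40  -- tail padding (2B)
sizeof = 40, alignof = 4
36 − 40 = -4

-4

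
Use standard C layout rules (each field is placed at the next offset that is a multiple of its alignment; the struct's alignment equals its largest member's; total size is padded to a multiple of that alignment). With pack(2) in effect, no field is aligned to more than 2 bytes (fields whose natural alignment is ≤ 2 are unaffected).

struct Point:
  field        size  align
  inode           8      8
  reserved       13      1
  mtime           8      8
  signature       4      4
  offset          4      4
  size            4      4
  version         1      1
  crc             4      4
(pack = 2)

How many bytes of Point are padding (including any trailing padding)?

2

inode at 0 (size 8, align 2) → ends 8
reserved at 8 (size 13, align 1) → ends 21
pad 1 to align 2 for mtime
mtime at 22 (size 8, align 2) → ends 30
signature at 30 (size 4, align 2) → ends 34
offset at 34 (size 4, align 2) → ends 38
size at 38 (size 4, align 2) → ends 42
version at 42 (size 1, align 1) → ends 43
pad 1 to align 2 for crc
crc at 44 (size 4, align 2) → ends 48
total 48 bytes, alignment 2
data bytes 46, size 48 → padding 2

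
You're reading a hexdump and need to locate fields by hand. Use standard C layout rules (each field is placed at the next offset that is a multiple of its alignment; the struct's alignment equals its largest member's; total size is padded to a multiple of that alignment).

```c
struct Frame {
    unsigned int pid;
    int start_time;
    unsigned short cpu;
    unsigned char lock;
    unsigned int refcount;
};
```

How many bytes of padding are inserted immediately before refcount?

1

pid at 0 (size 4, align 4) → ends 4
start_time at 4 (size 4, align 4) → ends 8
cpu at 8 (size 2, align 2) → ends 10
lock at 10 (size 1, align 1) → ends 11
pad 1 to align 4 for refcount
refcount at 12 (size 4, align 4) → ends 16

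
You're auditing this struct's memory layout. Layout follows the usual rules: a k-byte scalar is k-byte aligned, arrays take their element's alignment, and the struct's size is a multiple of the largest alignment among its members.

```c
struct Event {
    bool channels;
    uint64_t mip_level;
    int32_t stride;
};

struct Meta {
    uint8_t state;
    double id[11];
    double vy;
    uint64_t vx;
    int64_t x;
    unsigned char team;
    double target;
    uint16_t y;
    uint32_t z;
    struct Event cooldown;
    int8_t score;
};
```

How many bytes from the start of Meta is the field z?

140

Event: channels at 0 (size 1, align 1) → ends 1; pad 7 to align 8 for mip_level; mip_level at 8 (size 8, align 8) → ends 16; stride at 16 (size 4, align 4) → ends 20; tail pad 4 to reach multiple of 8; total 24 bytes, alignment 8
state at 0 (size 1, align 1) → ends 1
pad 7 to align 8 for id
id at 8 (size 88, align 8) → ends 96
vy at 96 (size 8, align 8) → ends 104
vx at 104 (size 8, align 8) → ends 112
x at 112 (size 8, align 8) → ends 120
team at 120 (size 1, align 1) → ends 121
pad 7 to align 8 for target
target at 128 (size 8, align 8) → ends 136
y at 136 (size 2, align 2) → ends 138
pad 2 to align 4 for z
z at 140 (size 4, align 4) → ends 144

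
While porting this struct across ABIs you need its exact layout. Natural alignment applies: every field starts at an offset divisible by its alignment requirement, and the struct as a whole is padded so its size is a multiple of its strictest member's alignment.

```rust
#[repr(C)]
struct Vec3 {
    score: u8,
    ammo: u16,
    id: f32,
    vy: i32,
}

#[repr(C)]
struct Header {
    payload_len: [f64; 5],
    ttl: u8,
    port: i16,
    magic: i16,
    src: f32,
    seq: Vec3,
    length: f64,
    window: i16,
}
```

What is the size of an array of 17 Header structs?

Vec3: score at 0 (size 1, align 1) → ends 1; pad 1 to align 2 for ammo; ammo at 2 (size 2, align 2) → ends 4; id at 4 (size 4, align 4) → ends 8; vy at 8 (size 4, align 4) → ends 12; total 12 bytes, alignment 4
payload_len at 0 (size 40, align 8) → ends 40
ttl at 40 (size 1, align 1) → ends 41
pad 1 to align 2 for port
port at 42 (size 2, align 2) → ends 44
magic at 44 (size 2, align 2) → ends 46
pad 2 to align 4 for src
src at 48 (size 4, align 4) → ends 52
seq at 52 (size 12, align 4) → ends 64
length at 64 (size 8, align 8) → ends 72
window at 72 (size 2, align 2) → ends 74
tail pad 6 to reach multiple of 8
total 80 bytes, alignment 8
array of 17: 17 × 80 = 1360

1360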